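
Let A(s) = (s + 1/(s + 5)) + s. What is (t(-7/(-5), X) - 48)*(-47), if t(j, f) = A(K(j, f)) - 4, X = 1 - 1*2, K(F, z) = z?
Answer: 10105/4 ≈ 2526.3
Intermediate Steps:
A(s) = 1/(5 + s) + 2*s (A(s) = (s + 1/(5 + s)) + s = 1/(5 + s) + 2*s)
X = -1 (X = 1 - 2 = -1)
t(j, f) = -4 + (1 + 2*f² + 10*f)/(5 + f) (t(j, f) = (1 + 2*f² + 10*f)/(5 + f) - 4 = -4 + (1 + 2*f² + 10*f)/(5 + f))
(t(-7/(-5), X) - 48)*(-47) = ((-19 + 2*(-1)² + 6*(-1))/(5 - 1) - 48)*(-47) = ((-19 + 2*1 - 6)/4 - 48)*(-47) = ((-19 + 2 - 6)/4 - 48)*(-47) = ((¼)*(-23) - 48)*(-47) = (-23/4 - 48)*(-47) = -215/4*(-47) = 10105/4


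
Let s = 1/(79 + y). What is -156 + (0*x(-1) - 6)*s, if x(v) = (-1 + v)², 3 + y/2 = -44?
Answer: -778/5 ≈ -155.60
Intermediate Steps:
y = -94 (y = -6 + 2*(-44) = -6 - 88 = -94)
s = -1/15 (s = 1/(79 - 94) = 1/(-15) = -1/15 ≈ -0.066667)
-156 + (0*x(-1) - 6)*s = -156 + (0*(-1 - 1)² - 6)*(-1/15) = -156 + (0*(-2)² - 6)*(-1/15) = -156 + (0*4 - 6)*(-1/15) = -156 + (0 - 6)*(-1/15) = -156 - 6*(-1/15) = -156 + ⅖ = -778/5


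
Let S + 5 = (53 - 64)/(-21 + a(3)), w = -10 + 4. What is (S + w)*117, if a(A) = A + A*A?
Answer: -1144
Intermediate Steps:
a(A) = A + A**2
w = -6
S = -34/9 (S = -5 + (53 - 64)/(-21 + 3*(1 + 3)) = -5 - 11/(-21 + 3*4) = -5 - 11/(-21 + 12) = -5 - 11/(-9) = -5 - 11*(-1/9) = -5 + 11/9 = -34/9 ≈ -3.7778)
(S + w)*117 = (-34/9 - 6)*117 = -88/9*117 = -1144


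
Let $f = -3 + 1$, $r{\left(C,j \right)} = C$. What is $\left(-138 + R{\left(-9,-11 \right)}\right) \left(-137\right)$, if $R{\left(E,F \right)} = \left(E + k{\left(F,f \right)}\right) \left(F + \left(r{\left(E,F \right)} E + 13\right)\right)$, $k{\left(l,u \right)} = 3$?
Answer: $87132$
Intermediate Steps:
$f = -2$
$R{\left(E,F \right)} = \left(3 + E\right) \left(13 + F + E^{2}\right)$ ($R{\left(E,F \right)} = \left(E + 3\right) \left(F + \left(E E + 13\right)\right) = \left(3 + E\right) \left(F + \left(E^{2} + 13\right)\right) = \left(3 + E\right) \left(F + \left(13 + E^{2}\right)\right) = \left(3 + E\right) \left(13 + F + E^{2}\right)$)
$\left(-138 + R{\left(-9,-11 \right)}\right) \left(-137\right) = \left(-138 + \left(39 + \left(-9\right)^{3} + 3 \left(-11\right) + 3 \left(-9\right)^{2} + 13 \left(-9\right) - -99\right)\right) \left(-137\right) = \left(-138 + \left(39 - 729 - 33 + 3 \cdot 81 - 117 + 99\right)\right) \left(-137\right) = \left(-138 + \left(39 - 729 - 33 + 243 - 117 + 99\right)\right) \left(-137\right) = \left(-138 - 498\right) \left(-137\right) = \left(-636\right) \left(-137\right) = 87132$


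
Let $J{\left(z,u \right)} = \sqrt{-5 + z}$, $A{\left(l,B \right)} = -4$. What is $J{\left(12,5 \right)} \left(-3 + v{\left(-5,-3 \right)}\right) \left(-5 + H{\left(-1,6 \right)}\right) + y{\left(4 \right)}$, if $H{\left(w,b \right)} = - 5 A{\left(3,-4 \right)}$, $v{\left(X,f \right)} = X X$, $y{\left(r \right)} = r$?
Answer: $4 + 330 \sqrt{7} \approx 877.1$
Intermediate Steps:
$v{\left(X,f \right)} = X^{2}$
$H{\left(w,b \right)} = 20$ ($H{\left(w,b \right)} = \left(-5\right) \left(-4\right) = 20$)
$J{\left(12,5 \right)} \left(-3 + v{\left(-5,-3 \right)}\right) \left(-5 + H{\left(-1,6 \right)}\right) + y{\left(4 \right)} = \sqrt{-5 + 12} \left(-3 + \left(-5\right)^{2}\right) \left(-5 + 20\right) + 4 = \sqrt{7} \left(-3 + 25\right) 15 + 4 = \sqrt{7} \cdot 22 \cdot 15 + 4 = \sqrt{7} \cdot 330 + 4 = 330 \sqrt{7} + 4 = 4 + 330 \sqrt{7}$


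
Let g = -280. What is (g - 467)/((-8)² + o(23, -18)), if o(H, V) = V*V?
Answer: -747/388 ≈ -1.9253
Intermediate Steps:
o(H, V) = V²
(g - 467)/((-8)² + o(23, -18)) = (-280 - 467)/((-8)² + (-18)²) = -747/(64 + 324) = -747/388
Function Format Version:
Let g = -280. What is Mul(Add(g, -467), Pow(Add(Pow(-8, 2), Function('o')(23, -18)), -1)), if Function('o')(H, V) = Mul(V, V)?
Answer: Rational(-747, 388) ≈ -1.9253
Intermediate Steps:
Function('o')(H, V) = Pow(V, 2)
Mul(Add(g, -467), Pow(Add(Pow(-8, 2), Function('o')(23, -18)), -1)) = Mul(Add(-280, -467), Pow(Add(Pow(-8, 2), Pow(-18, 2)), -1)) = Mul(-747, Pow(Add(64, 324), -1)) = Mul(-747, Pow(388, -1)) = Mul(-747, Rational(1, 388)) = Rational(-747, 388)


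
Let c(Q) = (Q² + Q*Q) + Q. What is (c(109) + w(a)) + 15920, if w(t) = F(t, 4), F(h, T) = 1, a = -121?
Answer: 39792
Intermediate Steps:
c(Q) = Q + 2*Q² (c(Q) = (Q² + Q²) + Q = 2*Q² + Q = Q + 2*Q²)
w(t) = 1
(c(109) + w(a)) + 15920 = (109*(1 + 2*109) + 1) + 15920 = (109*(1 + 218) + 1) + 15920 = (109*219 + 1) + 15920 = (23871 + 1) + 15920 = 23872 + 15920 = 39792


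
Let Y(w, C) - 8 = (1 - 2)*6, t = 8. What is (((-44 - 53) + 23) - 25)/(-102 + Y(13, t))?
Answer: 99/100 ≈ 0.99000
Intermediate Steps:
Y(w, C) = 2 (Y(w, C) = 8 + (1 - 2)*6 = 8 - 1*6 = 8 - 6 = 2)
(((-44 - 53) + 23) - 25)/(-102 + Y(13, t)) = (((-44 - 53) + 23) - 25)/(-102 + 2) = ((-97 + 23) - 25)/(-100) = (-74 - 25)*(-1/100) = -99*(-1/100) = 99/100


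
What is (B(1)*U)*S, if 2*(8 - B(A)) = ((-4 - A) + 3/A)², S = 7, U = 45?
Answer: 1890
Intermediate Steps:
B(A) = 8 - (-4 - A + 3/A)²/2 (B(A) = 8 - ((-4 - A) + 3/A)²/2 = 8 - (-4 - A + 3/A)²/2)
(B(1)*U)*S = ((8 - ½*(-3 + 1² + 4*1)²/1²)*45)*7 = ((8 - ½*1*(-3 + 1 + 4)²)*45)*7 = ((8 - ½*1*2²)*45)*7 = ((8 - ½*1*4)*45)*7 = ((8 - 2)*45)*7 = (6*45)*7 = 270*7 = 1890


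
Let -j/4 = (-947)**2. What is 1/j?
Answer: -1/3587236 ≈ -2.7877e-7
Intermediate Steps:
j = -3587236 (j = -4*(-947)**2 = -4*896809 = -3587236)
1/j = 1/(-3587236) = -1/3587236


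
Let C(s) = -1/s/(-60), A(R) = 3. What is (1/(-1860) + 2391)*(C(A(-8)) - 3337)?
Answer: -2671286143681/334800 ≈ -7.9788e+6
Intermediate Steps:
C(s) = 1/(60*s) (C(s) = -1/s*(-1/60) = 1/(60*s))
(1/(-1860) + 2391)*(C(A(-8)) - 3337) = (1/(-1860) + 2391)*((1/60)/3 - 3337) = (-1/1860 + 2391)*((1/60)*(⅓) - 3337) = 4447259*(1/180 - 3337)/1860 = (4447259/1860)*(-600659/180) = -2671286143681/334800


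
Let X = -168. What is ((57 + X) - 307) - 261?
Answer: -679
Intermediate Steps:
((57 + X) - 307) - 261 = ((57 - 168) - 307) - 261 = (-111 - 307) - 261 = -418 - 261 = -679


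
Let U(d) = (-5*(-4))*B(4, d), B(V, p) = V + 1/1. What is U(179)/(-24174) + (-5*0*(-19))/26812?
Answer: -50/12087 ≈ -0.0041367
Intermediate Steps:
B(V, p) = 1 + V (B(V, p) = V + 1 = 1 + V)
U(d) = 100 (U(d) = (-5*(-4))*(1 + 4) = 20*5 = 100)
U(179)/(-24174) + (-5*0*(-19))/26812 = 100/(-24174) + (-5*0*(-19))/26812 = 100*(-1/24174) + (0*(-19))*(1/26812) = -50/12087 + 0*(1/26812) = -50/12087 + 0 = -50/12087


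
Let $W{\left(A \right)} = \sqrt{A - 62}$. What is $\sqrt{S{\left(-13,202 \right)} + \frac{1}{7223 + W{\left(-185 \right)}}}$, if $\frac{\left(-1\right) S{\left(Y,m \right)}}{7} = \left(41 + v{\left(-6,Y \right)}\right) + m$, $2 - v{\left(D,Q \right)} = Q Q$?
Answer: $\sqrt{\frac{-3842635 - 532 i \sqrt{247}}{7223 + i \sqrt{247}}} \approx 7.0 \cdot 10^{-9} - 23.065 i$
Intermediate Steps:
$v{\left(D,Q \right)} = 2 - Q^{2}$ ($v{\left(D,Q \right)} = 2 - Q Q = 2 - Q^{2}$)
$S{\left(Y,m \right)} = -301 - 7 m + 7 Y^{2}$ ($S{\left(Y,m \right)} = - 7 \left(\left(41 - \left(-2 + Y^{2}\right)\right) + m\right) = - 7 \left(\left(43 - Y^{2}\right) + m\right) = - 7 \left(43 + m - Y^{2}\right) = -301 - 7 m + 7 Y^{2}$)
$W{\left(A \right)} = \sqrt{-62 + A}$
$\sqrt{S{\left(-13,202 \right)} + \frac{1}{7223 + W{\left(-185 \right)}}} = \sqrt{\left(-301 - 1414 + 7 \left(-13\right)^{2}\right) + \frac{1}{7223 + \sqrt{-62 - 185}}} = \sqrt{\left(-301 - 1414 + 7 \cdot 169\right) + \frac{1}{7223 + \sqrt{-247}}} = \sqrt{\left(-301 - 1414 + 1183\right) + \frac{1}{7223 + i \sqrt{247}}} = \sqrt{-532 + \frac{1}{7223 + i \sqrt{247}}}$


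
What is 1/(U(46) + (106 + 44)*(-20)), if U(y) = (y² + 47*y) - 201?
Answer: 1/1077 ≈ 0.00092851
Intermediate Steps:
U(y) = -201 + y² + 47*y
1/(U(46) + (106 + 44)*(-20)) = 1/((-201 + 46² + 47*46) + (106 + 44)*(-20)) = 1/((-201 + 2116 + 2162) + 150*(-20)) = 1/(4077 - 3000) = 1/1077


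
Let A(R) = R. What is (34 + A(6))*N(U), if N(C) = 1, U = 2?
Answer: 40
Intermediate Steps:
(34 + A(6))*N(U) = (34 + 6)*1 = 40*1 = 40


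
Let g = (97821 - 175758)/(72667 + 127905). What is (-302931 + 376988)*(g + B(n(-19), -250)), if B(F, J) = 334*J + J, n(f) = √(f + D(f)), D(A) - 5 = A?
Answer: -1244008222365409/200572 ≈ -6.2023e+9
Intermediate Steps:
D(A) = 5 + A
n(f) = √(5 + 2*f) (n(f) = √(f + (5 + f)) = √(5 + 2*f))
B(F, J) = 335*J
g = -77937/200572 ≈ -0.38857
(-302931 + 376988)*(g + B(n(-19), -250)) = (-302931 + 376988)*(-77937/200572 + 335*(-250)) = 74057*(-77937/200572 - 83750) = 74057*(-16797982937/200572) = -1244008222365409/200572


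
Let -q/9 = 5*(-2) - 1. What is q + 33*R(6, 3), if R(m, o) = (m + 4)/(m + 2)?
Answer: 561/4 ≈ 140.25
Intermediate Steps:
R(m, o) = (4 + m)/(2 + m)
q = 99 (q = -9*(5*(-2) - 1) = -9*(-10 - 1) = -9*(-11) = 99)
q + 33*R(6, 3) = 99 + 33*((4 + 6)/(2 + 6)) = 99 + 33*(10/8) = 99 + 33*((⅛)*10) = 99 + 33*(5/4) = 99 + 165/4 = 561/4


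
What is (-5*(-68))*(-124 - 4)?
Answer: -43520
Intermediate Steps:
(-5*(-68))*(-124 - 4) = 340*(-128) = -43520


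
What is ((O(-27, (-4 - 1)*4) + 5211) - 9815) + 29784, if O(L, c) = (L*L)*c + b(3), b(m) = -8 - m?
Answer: 10589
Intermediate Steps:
O(L, c) = -11 + c*L**2 (O(L, c) = (L*L)*c + (-8 - 1*3) = L**2*c + (-8 - 3) = c*L**2 - 11 = -11 + c*L**2)
((O(-27, (-4 - 1)*4) + 5211) - 9815) + 29784 = (((-11 + ((-4 - 1)*4)*(-27)**2) + 5211) - 9815) + 29784 = (((-11 - 5*4*729) + 5211) - 9815) + 29784 = (((-11 - 20*729) + 5211) - 9815) + 29784 = (((-11 - 14580) + 5211) - 9815) + 29784 = ((-14591 + 5211) - 9815) + 29784 = (-9380 - 9815) + 29784 = -19195 + 29784 = 10589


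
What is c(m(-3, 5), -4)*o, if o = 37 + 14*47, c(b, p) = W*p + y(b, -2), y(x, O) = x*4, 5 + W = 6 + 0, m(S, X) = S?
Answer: -11120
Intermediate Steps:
W = 1 (W = -5 + (6 + 0) = -5 + 6 = 1)
y(x, O) = 4*x
c(b, p) = p + 4*b (c(b, p) = 1*p + 4*b = p + 4*b)
o = 695 (o = 37 + 658 = 695)
c(m(-3, 5), -4)*o = (-4 + 4*(-3))*695 = (-4 - 12)*695 = -16*695 = -11120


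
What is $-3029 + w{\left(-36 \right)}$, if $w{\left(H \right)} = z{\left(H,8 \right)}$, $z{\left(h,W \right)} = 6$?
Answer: $-3023$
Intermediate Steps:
$w{\left(H \right)} = 6$
$-3029 + w{\left(-36 \right)} = -3029 + 6 = -3023$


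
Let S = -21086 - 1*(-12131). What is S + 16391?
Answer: 7436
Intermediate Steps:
S = -8955 (S = -21086 + 12131 = -8955)
S + 16391 = -8955 + 16391 = 7436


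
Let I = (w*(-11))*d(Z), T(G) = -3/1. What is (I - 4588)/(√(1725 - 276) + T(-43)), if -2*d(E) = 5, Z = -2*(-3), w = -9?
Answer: -9671/960 - 9671*√161/960 ≈ -137.90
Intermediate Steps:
Z = 6
d(E) = -5/2 (d(E) = -½*5 = -5/2)
T(G) = -3 (T(G) = -3*1 = -3)
I = -495/2 (I = -9*(-11)*(-5/2) = 99*(-5/2) = -495/2 ≈ -247.50)
(I - 4588)/(√(1725 - 276) + T(-43)) = (-495/2 - 4588)/(√(1725 - 276) - 3) = -9671/(2*(√1449 - 3)) = -9671/(2*(3*√161 - 3)) = -9671/(2*(-3 + 3*√161))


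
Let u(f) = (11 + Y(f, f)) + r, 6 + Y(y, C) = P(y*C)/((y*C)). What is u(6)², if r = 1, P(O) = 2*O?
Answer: 64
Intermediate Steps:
Y(y, C) = -4 (Y(y, C) = -6 + (2*(y*C))/((y*C)) = -6 + (2*(C*y))/((C*y)) = -6 + (2*C*y)*(1/(C*y)) = -6 + 2 = -4)
u(f) = 8 (u(f) = (11 - 4) + 1 = 7 + 1 = 8)
u(6)² = 8² = 64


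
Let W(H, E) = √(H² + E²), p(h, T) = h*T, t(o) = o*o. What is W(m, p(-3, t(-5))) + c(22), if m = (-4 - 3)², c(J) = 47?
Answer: 47 + √8026 ≈ 136.59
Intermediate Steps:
t(o) = o²
m = 49 (m = (-7)² = 49)
p(h, T) = T*h
W(H, E) = √(E² + H²)
W(m, p(-3, t(-5))) + c(22) = √(((-5)²*(-3))² + 49²) + 47 = √((25*(-3))² + 2401) + 47 = √((-75)² + 2401) + 47 = √(5625 + 2401) + 47 = √8026 + 47 = 47 + √8026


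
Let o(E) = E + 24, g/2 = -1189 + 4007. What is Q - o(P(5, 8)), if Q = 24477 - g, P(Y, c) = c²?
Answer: 18753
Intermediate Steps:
g = 5636 (g = 2*(-1189 + 4007) = 2*2818 = 5636)
o(E) = 24 + E
Q = 18841 (Q = 24477 - 1*5636 = 24477 - 5636 = 18841)
Q - o(P(5, 8)) = 18841 - (24 + 8²) = 18841 - (24 + 64) = 18841 - 1*88 = 18841 - 88 = 18753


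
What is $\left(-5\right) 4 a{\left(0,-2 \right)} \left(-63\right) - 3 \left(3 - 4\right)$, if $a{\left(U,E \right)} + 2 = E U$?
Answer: $-2517$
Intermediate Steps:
$a{\left(U,E \right)} = -2 + E U$
$\left(-5\right) 4 a{\left(0,-2 \right)} \left(-63\right) - 3 \left(3 - 4\right) = \left(-5\right) 4 \left(-2 - 0\right) \left(-63\right) - 3 \left(3 - 4\right) = - 20 \left(-2 + 0\right) \left(-63\right) - -3 = \left(-20\right) \left(-2\right) \left(-63\right) + 3 = 40 \left(-63\right) + 3 = -2520 + 3 = -2517$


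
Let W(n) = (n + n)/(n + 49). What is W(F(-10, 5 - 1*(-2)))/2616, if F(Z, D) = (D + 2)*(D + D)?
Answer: 3/5450 ≈ 0.00055046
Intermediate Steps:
F(Z, D) = 2*D*(2 + D) (F(Z, D) = (2 + D)*(2*D) = 2*D*(2 + D))
W(n) = 2*n/(49 + n) (W(n) = (2*n)/(49 + n) = 2*n/(49 + n))
W(F(-10, 5 - 1*(-2)))/2616 = (2*(2*(5 - 1*(-2))*(2 + (5 - 1*(-2))))/(49 + 2*(5 - 1*(-2))*(2 + (5 - 1*(-2)))))/2616 = (2*(2*(5 + 2)*(2 + (5 + 2)))/(49 + 2*(5 + 2)*(2 + (5 + 2))))*(1/2616) = (2*(2*7*(2 + 7))/(49 + 2*7*(2 + 7)))*(1/2616) = (2*(2*7*9)/(49 + 2*7*9))*(1/2616) = (2*126/(49 + 126))*(1/2616) = (2*126/175)*(1/2616) = (2*126*(1/175))*(1/2616) = (36/25)*(1/2616) = 3/5450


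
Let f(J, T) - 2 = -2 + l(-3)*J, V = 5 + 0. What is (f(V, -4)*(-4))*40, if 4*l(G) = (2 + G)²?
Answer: -200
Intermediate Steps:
l(G) = (2 + G)²/4
V = 5
f(J, T) = J/4 (f(J, T) = 2 + (-2 + ((2 - 3)²/4)*J) = 2 + (-2 + ((¼)*(-1)²)*J) = 2 + (-2 + ((¼)*1)*J) = 2 + (-2 + J/4) = J/4)
(f(V, -4)*(-4))*40 = (((¼)*5)*(-4))*40 = ((5/4)*(-4))*40 = -5*40 = -200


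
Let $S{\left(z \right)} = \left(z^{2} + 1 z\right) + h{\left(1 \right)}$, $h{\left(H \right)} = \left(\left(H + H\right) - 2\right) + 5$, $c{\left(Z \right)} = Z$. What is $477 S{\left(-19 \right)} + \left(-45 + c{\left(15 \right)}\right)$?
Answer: $165489$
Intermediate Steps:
$h{\left(H \right)} = 3 + 2 H$ ($h{\left(H \right)} = \left(2 H - 2\right) + 5 = \left(-2 + 2 H\right) + 5 = 3 + 2 H$)
$S{\left(z \right)} = 5 + z + z^{2}$ ($S{\left(z \right)} = \left(z^{2} + 1 z\right) + \left(3 + 2 \cdot 1\right) = \left(z^{2} + z\right) + \left(3 + 2\right) = \left(z + z^{2}\right) + 5 = 5 + z + z^{2}$)
$477 S{\left(-19 \right)} + \left(-45 + c{\left(15 \right)}\right) = 477 \left(5 - 19 + \left(-19\right)^{2}\right) + \left(-45 + 15\right) = 477 \left(5 - 19 + 361\right) - 30 = 477 \cdot 347 - 30 = 165519 - 30 = 165489$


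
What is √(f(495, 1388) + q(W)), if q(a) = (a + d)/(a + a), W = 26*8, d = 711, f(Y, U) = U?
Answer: √15036502/104 ≈ 37.286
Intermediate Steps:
W = 208
q(a) = (711 + a)/(2*a) (q(a) = (a + 711)/(a + a) = (711 + a)/((2*a)) = (711 + a)*(1/(2*a)) = (711 + a)/(2*a))
√(f(495, 1388) + q(W)) = √(1388 + (½)*(711 + 208)/208) = √(1388 + (½)*(1/208)*919) = √(1388 + 919/416) = √(578327/416) = √15036502/104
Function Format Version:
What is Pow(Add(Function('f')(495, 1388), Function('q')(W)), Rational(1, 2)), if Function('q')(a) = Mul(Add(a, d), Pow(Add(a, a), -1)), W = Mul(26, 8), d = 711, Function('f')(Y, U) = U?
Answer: Mul(Rational(1, 104), Pow(15036502, Rational(1, 2))) ≈ 37.286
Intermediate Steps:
W = 208
Function('q')(a) = Mul(Rational(1, 2), Pow(a, -1), Add(711, a)) (Function('q')(a) = Mul(Add(a, 711), Pow(Add(a, a), -1)) = Mul(Add(711, a), Pow(Mul(2, a), -1)) = Mul(Add(711, a), Mul(Rational(1, 2), Pow(a, -1))) = Mul(Rational(1, 2), Pow(a, -1), Add(711, a)))
Pow(Add(Function('f')(495, 1388), Function('q')(W)), Rational(1, 2)) = Pow(Add(1388, Mul(Rational(1, 2), Pow(208, -1), Add(711, 208))), Rational(1, 2)) = Pow(Add(1388, Mul(Rational(1, 2), Rational(1, 208), 919)), Rational(1, 2)) = Pow(Add(1388, Rational(919, 416)), Rational(1, 2)) = Pow(Rational(578327, 416), Rational(1, 2)) = Mul(Rational(1, 104), Pow(15036502, Rational(1, 2)))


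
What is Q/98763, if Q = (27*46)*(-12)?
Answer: -4968/32921 ≈ -0.15091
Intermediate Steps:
Q = -14904 (Q = 1242*(-12) = -14904)
Q/98763 = -14904/98763 = -14904*1/98763 = -4968/32921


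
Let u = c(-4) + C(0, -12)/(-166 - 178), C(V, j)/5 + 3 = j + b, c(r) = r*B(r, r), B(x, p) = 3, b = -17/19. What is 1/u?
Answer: -3268/38461 ≈ -0.084969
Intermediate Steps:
b = -17/19 (b = -17*1/19 = -17/19 ≈ -0.89474)
c(r) = 3*r (c(r) = r*3 = 3*r)
C(V, j) = -370/19 + 5*j (C(V, j) = -15 + 5*(j - 17/19) = -15 + 5*(-17/19 + j) = -15 + (-85/19 + 5*j) = -370/19 + 5*j)
u = -38461/3268 (u = 3*(-4) + (-370/19 + 5*(-12))/(-166 - 178) = -12 + (-370/19 - 60)/(-344) = -12 - 1510/19*(-1/344) = -12 + 755/3268 = -38461/3268 ≈ -11.769)
1/u = 1/(-38461/3268) = -3268/38461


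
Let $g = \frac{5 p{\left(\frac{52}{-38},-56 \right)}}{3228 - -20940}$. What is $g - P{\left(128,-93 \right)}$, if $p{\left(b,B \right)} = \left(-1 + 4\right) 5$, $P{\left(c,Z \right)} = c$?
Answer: $- \frac{1031143}{8056} \approx -128.0$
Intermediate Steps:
$p{\left(b,B \right)} = 15$ ($p{\left(b,B \right)} = 3 \cdot 5 = 15$)
$g = \frac{25}{8056}$ ($g = \frac{5 \cdot 15}{3228 - -20940} = \frac{75}{3228 + 20940} = \frac{75}{24168} = 75 \cdot \frac{1}{24168} = \frac{25}{8056} \approx 0.0031033$)
$g - P{\left(128,-93 \right)} = \frac{25}{8056} - 128 = - \frac{1031143}{8056}$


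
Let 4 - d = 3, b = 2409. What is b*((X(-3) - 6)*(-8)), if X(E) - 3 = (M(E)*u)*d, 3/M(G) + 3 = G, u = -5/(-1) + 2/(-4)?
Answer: 101178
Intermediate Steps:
u = 9/2 (u = -5*(-1) + 2*(-¼) = 5 - ½ = 9/2 ≈ 4.5000)
M(G) = 3/(-3 + G)
d = 1 (d = 4 - 1*3 = 4 - 3 = 1)
X(E) = 3 + 27/(2*(-3 + E)) (X(E) = 3 + ((3/(-3 + E))*(9/2))*1 = 3 + (27/(2*(-3 + E)))*1 = 3 + 27/(2*(-3 + E)))
b*((X(-3) - 6)*(-8)) = 2409*((3*(3 + 2*(-3))/(2*(-3 - 3)) - 6)*(-8)) = 2409*(((3/2)*(3 - 6)/(-6) - 6)*(-8)) = 2409*(((3/2)*(-⅙)*(-3) - 6)*(-8)) = 2409*((¾ - 6)*(-8)) = 2409*(-21/4*(-8)) = 2409*42 = 101178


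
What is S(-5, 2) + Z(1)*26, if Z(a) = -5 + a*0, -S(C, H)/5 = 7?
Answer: -165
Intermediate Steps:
S(C, H) = -35 (S(C, H) = -5*7 = -35)
Z(a) = -5 (Z(a) = -5 + 0 = -5)
S(-5, 2) + Z(1)*26 = -35 - 5*26 = -35 - 130 = -165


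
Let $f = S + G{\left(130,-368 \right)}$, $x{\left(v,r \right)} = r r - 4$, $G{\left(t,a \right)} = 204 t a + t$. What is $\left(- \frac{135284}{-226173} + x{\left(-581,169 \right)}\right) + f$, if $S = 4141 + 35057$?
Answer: $- \frac{2191949839891}{226173} \approx -9.6915 \cdot 10^{6}$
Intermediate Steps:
$S = 39198$
$G{\left(t,a \right)} = t + 204 a t$ ($G{\left(t,a \right)} = 204 a t + t = t + 204 a t$)
$x{\left(v,r \right)} = -4 + r^{2}$ ($x{\left(v,r \right)} = r^{2} - 4 = -4 + r^{2}$)
$f = -9720032$ ($f = 39198 + 130 \left(1 + 204 \left(-368\right)\right) = 39198 + 130 \left(1 - 75072\right) = 39198 + 130 \left(-75071\right) = 39198 - 9759230 = -9720032$)
$\left(- \frac{135284}{-226173} + x{\left(-581,169 \right)}\right) + f = \left(- \frac{135284}{-226173} - \left(4 - 169^{2}\right)\right) - 9720032 = \left(\left(-135284\right) \left(- \frac{1}{226173}\right) + \left(-4 + 28561\right)\right) - 9720032 = \left(\frac{135284}{226173} + 28557\right) - 9720032 = \frac{6458957645}{226173} - 9720032 = - \frac{2191949839891}{226173}$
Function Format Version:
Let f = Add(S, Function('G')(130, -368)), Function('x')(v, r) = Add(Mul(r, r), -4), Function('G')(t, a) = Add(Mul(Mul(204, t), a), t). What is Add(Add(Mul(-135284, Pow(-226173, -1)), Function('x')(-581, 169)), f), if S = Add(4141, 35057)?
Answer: Rational(-2191949839891, 226173) ≈ -9.6915e+6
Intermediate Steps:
S = 39198
Function('G')(t, a) = Add(t, Mul(204, a, t)) (Function('G')(t, a) = Add(Mul(204, a, t), t) = Add(t, Mul(204, a, t)))
Function('x')(v, r) = Add(-4, Pow(r, 2)) (Function('x')(v, r) = Add(Pow(r, 2), -4) = Add(-4, Pow(r, 2)))
f = -9720032 (f = Add(39198, Mul(130, Add(1, Mul(204, -368)))) = Add(39198, Mul(130, Add(1, -75072))) = Add(39198, Mul(130, -75071)) = Add(39198, -9759230) = -9720032)
Add(Add(Mul(-135284, Pow(-226173, -1)), Function('x')(-581, 169)), f) = Add(Add(Mul(-135284, Pow(-226173, -1)), Add(-4, Pow(169, 2))), -9720032) = Add(Add(Mul(-135284, Rational(-1, 226173)), Add(-4, 28561)), -9720032) = Add(Add(Rational(135284, 226173), 28557), -9720032) = Add(Rational(6458957645, 226173), -9720032) = Rational(-2191949839891, 226173)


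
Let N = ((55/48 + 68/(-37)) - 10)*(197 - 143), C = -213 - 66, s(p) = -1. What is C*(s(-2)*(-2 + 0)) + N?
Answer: -336069/296 ≈ -1135.4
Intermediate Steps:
C = -279
N = -170901/296 (N = ((55*(1/48) + 68*(-1/37)) - 10)*54 = ((55/48 - 68/37) - 10)*54 = (-1229/1776 - 10)*54 = -18989/1776*54 = -170901/296 ≈ -577.37)
C*(s(-2)*(-2 + 0)) + N = -(-279)*(-2 + 0) - 170901/296 = -(-279)*(-2) - 170901/296 = -279*2 - 170901/296 = -558 - 170901/296 = -336069/296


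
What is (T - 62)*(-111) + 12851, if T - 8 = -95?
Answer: 29390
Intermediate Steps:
T = -87 (T = 8 - 95 = -87)
(T - 62)*(-111) + 12851 = (-87 - 62)*(-111) + 12851 = -149*(-111) + 12851 = 16539 + 12851 = 29390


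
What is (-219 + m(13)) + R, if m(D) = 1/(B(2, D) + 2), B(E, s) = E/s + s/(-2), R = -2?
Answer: -24999/113 ≈ -221.23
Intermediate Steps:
B(E, s) = -s/2 + E/s (B(E, s) = E/s + s*(-1/2) = E/s - s/2 = -s/2 + E/s)
m(D) = 1/(2 + 2/D - D/2) (m(D) = 1/((-D/2 + 2/D) + 2) = 1/((2/D - D/2) + 2) = 1/(2 + 2/D - D/2))
(-219 + m(13)) + R = (-219 + 2*13/(4 + 13*(4 - 1*13))) - 2 = (-219 + 2*13/(4 + 13*(4 - 13))) - 2 = (-219 + 2*13/(4 + 13*(-9))) - 2 = (-219 + 2*13/(4 - 117)) - 2 = (-219 + 2*13/(-113)) - 2 = (-219 + 2*13*(-1/113)) - 2 = (-219 - 26/113) - 2 = -24773/113 - 2 = -24999/113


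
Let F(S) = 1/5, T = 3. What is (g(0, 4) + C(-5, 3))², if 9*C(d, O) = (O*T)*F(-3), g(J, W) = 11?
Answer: 3136/25 ≈ 125.44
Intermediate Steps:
F(S) = ⅕
C(d, O) = O/15 (C(d, O) = ((O*3)*(⅕))/9 = ((3*O)*(⅕))/9 = (3*O/5)/9 = O/15)
(g(0, 4) + C(-5, 3))² = (11 + (1/15)*3)² = (11 + ⅕)² = (56/5)² = 3136/25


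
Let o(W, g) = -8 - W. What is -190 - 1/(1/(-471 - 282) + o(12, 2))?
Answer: -2860837/15061 ≈ -189.95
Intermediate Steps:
-190 - 1/(1/(-471 - 282) + o(12, 2)) = -190 - 1/(1/(-471 - 282) + (-8 - 1*12)) = -190 - 1/(1/(-753) + (-8 - 12)) = -190 - 1/(-1/753 - 20) = -190 - 1/(-15061/753) = -190 - 1*(-753/15061) = -190 + 753/15061 = -2860837/15061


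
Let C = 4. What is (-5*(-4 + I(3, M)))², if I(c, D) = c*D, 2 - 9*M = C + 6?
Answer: 10000/9 ≈ 1111.1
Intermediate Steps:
M = -8/9 (M = 2/9 - (4 + 6)/9 = 2/9 - ⅑*10 = 2/9 - 10/9 = -8/9 ≈ -0.88889)
I(c, D) = D*c
(-5*(-4 + I(3, M)))² = (-5*(-4 - 8/9*3))² = (-5*(-4 - 8/3))² = (-5*(-20/3))² = (100/3)² = 10000/9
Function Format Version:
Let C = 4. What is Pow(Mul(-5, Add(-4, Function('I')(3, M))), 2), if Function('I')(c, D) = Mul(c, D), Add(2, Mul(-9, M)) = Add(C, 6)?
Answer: Rational(10000, 9) ≈ 1111.1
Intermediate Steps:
M = Rational(-8, 9) (M = Add(Rational(2, 9), Mul(Rational(-1, 9), Add(4, 6))) = Add(Rational(2, 9), Mul(Rational(-1, 9), 10)) = Add(Rational(2, 9), Rational(-10, 9)) = Rational(-8, 9) ≈ -0.88889)
Function('I')(c, D) = Mul(D, c)
Pow(Mul(-5, Add(-4, Function('I')(3, M))), 2) = Pow(Mul(-5, Add(-4, Mul(Rational(-8, 9), 3))), 2) = Pow(Mul(-5, Add(-4, Rational(-8, 3))), 2) = Pow(Mul(-5, Rational(-20, 3)), 2) = Pow(Rational(100, 3), 2) = Rational(10000, 9)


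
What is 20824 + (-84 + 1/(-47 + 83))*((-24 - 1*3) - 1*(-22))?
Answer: 764779/36 ≈ 21244.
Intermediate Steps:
20824 + (-84 + 1/(-47 + 83))*((-24 - 1*3) - 1*(-22)) = 20824 + (-84 + 1/36)*((-24 - 3) + 22) = 20824 + (-84 + 1/36)*(-27 + 22) = 20824 - 3023/36*(-5) = 20824 + 15115/36 = 764779/36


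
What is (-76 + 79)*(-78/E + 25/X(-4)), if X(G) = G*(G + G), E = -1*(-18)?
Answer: -341/32 ≈ -10.656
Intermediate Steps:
E = 18
X(G) = 2*G² (X(G) = G*(2*G) = 2*G²)
(-76 + 79)*(-78/E + 25/X(-4)) = (-76 + 79)*(-78/18 + 25/((2*(-4)²))) = 3*(-78*1/18 + 25/((2*16))) = 3*(-13/3 + 25/32) = 3*(-341/96) = -341/32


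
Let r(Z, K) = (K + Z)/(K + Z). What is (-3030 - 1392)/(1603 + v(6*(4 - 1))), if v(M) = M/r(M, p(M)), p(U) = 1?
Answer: -4422/1621 ≈ -2.7279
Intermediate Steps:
r(Z, K) = 1
v(M) = M (v(M) = M/1 = M*1 = M)
(-3030 - 1392)/(1603 + v(6*(4 - 1))) = (-3030 - 1392)/(1603 + 6*(4 - 1)) = -4422/(1603 + 6*3) = -4422/(1603 + 18) = -4422/1621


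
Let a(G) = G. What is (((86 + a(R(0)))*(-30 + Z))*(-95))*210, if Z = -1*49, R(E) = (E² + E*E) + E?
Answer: 135540300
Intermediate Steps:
R(E) = E + 2*E² (R(E) = (E² + E²) + E = 2*E² + E = E + 2*E²)
Z = -49
(((86 + a(R(0)))*(-30 + Z))*(-95))*210 = (((86 + 0*(1 + 2*0))*(-30 - 49))*(-95))*210 = (((86 + 0*(1 + 0))*(-79))*(-95))*210 = (((86 + 0*1)*(-79))*(-95))*210 = (((86 + 0)*(-79))*(-95))*210 = ((86*(-79))*(-95))*210 = -6794*(-95)*210 = 645430*210 = 135540300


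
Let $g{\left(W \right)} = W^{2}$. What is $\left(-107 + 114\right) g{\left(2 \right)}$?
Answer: $28$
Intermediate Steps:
$\left(-107 + 114\right) g{\left(2 \right)} = \left(-107 + 114\right) 2^{2} = 7 \cdot 4 = 28$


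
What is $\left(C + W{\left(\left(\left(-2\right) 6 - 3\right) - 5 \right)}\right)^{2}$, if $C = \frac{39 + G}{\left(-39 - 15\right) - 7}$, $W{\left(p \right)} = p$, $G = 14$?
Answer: $\frac{1620529}{3721} \approx 435.51$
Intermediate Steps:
$C = - \frac{53}{61}$ ($C = \frac{39 + 14}{\left(-39 - 15\right) - 7} = \frac{53}{\left(-39 - 15\right) - 7} = \frac{53}{-54 - 7} = \frac{53}{-61} = 53 \left(- \frac{1}{61}\right) = - \frac{53}{61} \approx -0.86885$)
$\left(C + W{\left(\left(\left(-2\right) 6 - 3\right) - 5 \right)}\right)^{2} = \left(- \frac{53}{61} - 20\right)^{2} = \left(- \frac{1273}{61}\right)^{2} = \frac{1620529}{3721}$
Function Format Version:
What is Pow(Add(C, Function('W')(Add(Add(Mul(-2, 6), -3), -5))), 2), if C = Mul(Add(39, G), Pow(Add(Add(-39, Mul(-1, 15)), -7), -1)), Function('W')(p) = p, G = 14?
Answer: Rational(1620529, 3721) ≈ 435.51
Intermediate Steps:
C = Rational(-53, 61) (C = Mul(Add(39, 14), Pow(Add(Add(-39, Mul(-1, 15)), -7), -1)) = Mul(53, Pow(Add(Add(-39, -15), -7), -1)) = Mul(53, Pow(Add(-54, -7), -1)) = Mul(53, Pow(-61, -1)) = Mul(53, Rational(-1, 61)) = Rational(-53, 61) ≈ -0.86885)
Pow(Add(C, Function('W')(Add(Add(Mul(-2, 6), -3), -5))), 2) = Pow(Add(Rational(-53, 61), Add(Add(Mul(-2, 6), -3), -5)), 2) = Pow(Add(Rational(-53, 61), Add(Add(-12, -3), -5)), 2) = Pow(Add(Rational(-53, 61), Add(-15, -5)), 2) = Pow(Add(Rational(-53, 61), -20), 2) = Pow(Rational(-1273, 61), 2) = Rational(1620529, 3721)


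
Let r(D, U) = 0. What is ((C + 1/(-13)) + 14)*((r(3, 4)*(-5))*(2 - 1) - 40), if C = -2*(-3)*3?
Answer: -16600/13 ≈ -1276.9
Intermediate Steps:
C = 18 (C = 6*3 = 18)
((C + 1/(-13)) + 14)*((r(3, 4)*(-5))*(2 - 1) - 40) = ((18 + 1/(-13)) + 14)*((0*(-5))*(2 - 1) - 40) = ((18 - 1/13) + 14)*(0*1 - 40) = (233/13 + 14)*(0 - 40) = (415/13)*(-40) = -16600/13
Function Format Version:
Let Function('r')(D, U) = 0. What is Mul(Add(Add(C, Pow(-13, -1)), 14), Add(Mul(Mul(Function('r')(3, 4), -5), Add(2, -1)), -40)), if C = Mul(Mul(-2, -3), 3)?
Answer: Rational(-16600, 13) ≈ -1276.9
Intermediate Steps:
C = 18 (C = Mul(6, 3) = 18)
Mul(Add(Add(C, Pow(-13, -1)), 14), Add(Mul(Mul(Function('r')(3, 4), -5), Add(2, -1)), -40)) = Mul(Add(Add(18, Pow(-13, -1)), 14), Add(Mul(Mul(0, -5), Add(2, -1)), -40)) = Mul(Add(Add(18, Rational(-1, 13)), 14), Add(Mul(0, 1), -40)) = Mul(Add(Rational(233, 13), 14), Add(0, -40)) = Mul(Rational(415, 13), -40) = Rational(-16600, 13)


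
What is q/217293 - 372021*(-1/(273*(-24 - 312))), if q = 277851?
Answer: -473084125/170357712 ≈ -2.7770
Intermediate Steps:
q/217293 - 372021*(-1/(273*(-24 - 312))) = 277851/217293 - 372021*(-1/(273*(-24 - 312))) = 277851*(1/217293) - 372021/((-336*(-273))) = 92617/72431 - 372021/91728 = 92617/72431 - 372021*1/91728 = 92617/72431 - 9539/2352 = -473084125/170357712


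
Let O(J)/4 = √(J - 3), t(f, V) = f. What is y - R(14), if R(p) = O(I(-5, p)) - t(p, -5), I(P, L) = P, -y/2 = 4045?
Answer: -8076 - 8*I*√2 ≈ -8076.0 - 11.314*I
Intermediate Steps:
y = -8090 (y = -2*4045 = -8090)
O(J) = 4*√(-3 + J) (O(J) = 4*√(J - 3) = 4*√(-3 + J))
R(p) = -p + 8*I*√2 (R(p) = 4*√(-3 - 5) - p = 4*√(-8) - p = 4*(2*I*√2) - p = 8*I*√2 - p = -p + 8*I*√2)
y - R(14) = -8090 - (-1*14 + 8*I*√2) = -8090 - (-14 + 8*I*√2) = -8090 + (14 - 8*I*√2) = -8076 - 8*I*√2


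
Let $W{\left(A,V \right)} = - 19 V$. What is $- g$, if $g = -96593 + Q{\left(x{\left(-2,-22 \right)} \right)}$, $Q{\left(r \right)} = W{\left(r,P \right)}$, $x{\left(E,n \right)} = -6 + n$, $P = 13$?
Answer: $96840$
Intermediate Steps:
$Q{\left(r \right)} = -247$ ($Q{\left(r \right)} = \left(-19\right) 13 = -247$)
$g = -96840$ ($g = -96593 - 247 = -96840$)
$- g = \left(-1\right) \left(-96840\right) = 96840$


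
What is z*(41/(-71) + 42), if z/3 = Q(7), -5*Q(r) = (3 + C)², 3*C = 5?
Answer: -576436/1065 ≈ -541.25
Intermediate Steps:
C = 5/3 (C = (⅓)*5 = 5/3 ≈ 1.6667)
Q(r) = -196/45 (Q(r) = -(3 + 5/3)²/5 = -(14/3)²/5 = -⅕*196/9 = -196/45)
z = -196/15 (z = 3*(-196/45) = -196/15 ≈ -13.067)
z*(41/(-71) + 42) = -196*(41/(-71) + 42)/15 = -196*(41*(-1/71) + 42)/15 = -196*(-41/71 + 42)/15 = -196/15*2941/71 = -576436/1065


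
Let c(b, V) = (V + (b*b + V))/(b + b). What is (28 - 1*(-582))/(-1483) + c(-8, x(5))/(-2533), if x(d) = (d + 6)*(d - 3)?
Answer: -6140479/15025756 ≈ -0.40866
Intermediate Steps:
x(d) = (-3 + d)*(6 + d) (x(d) = (6 + d)*(-3 + d) = (-3 + d)*(6 + d))
c(b, V) = (b**2 + 2*V)/(2*b) (c(b, V) = (V + (b**2 + V))/((2*b)) = (V + (V + b**2))*(1/(2*b)) = (b**2 + 2*V)*(1/(2*b)) = (b**2 + 2*V)/(2*b))
(28 - 1*(-582))/(-1483) + c(-8, x(5))/(-2533) = (28 - 1*(-582))/(-1483) + ((1/2)*(-8) + (-18 + 5**2 + 3*5)/(-8))/(-2533) = (28 + 582)*(-1/1483) + (-4 + (-18 + 25 + 15)*(-1/8))*(-1/2533) = 610*(-1/1483) + (-4 + 22*(-1/8))*(-1/2533) = -610/1483 + (-4 - 11/4)*(-1/2533) = -610/1483 - 27/4*(-1/2533) = -610/1483 + 27/10132 = -6140479/15025756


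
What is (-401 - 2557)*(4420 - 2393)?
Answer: -5995866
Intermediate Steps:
(-401 - 2557)*(4420 - 2393) = -2958*2027 = -5995866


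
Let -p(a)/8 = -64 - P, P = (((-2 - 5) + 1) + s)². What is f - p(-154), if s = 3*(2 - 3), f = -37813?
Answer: -38973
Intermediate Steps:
s = -3 (s = 3*(-1) = -3)
P = 81 (P = (((-2 - 5) + 1) - 3)² = ((-7 + 1) - 3)² = (-6 - 3)² = (-9)² = 81)
p(a) = 1160 (p(a) = -8*(-64 - 1*81) = -8*(-64 - 81) = -8*(-145) = 1160)
f - p(-154) = -37813 - 1*1160 = -37813 - 1160 = -38973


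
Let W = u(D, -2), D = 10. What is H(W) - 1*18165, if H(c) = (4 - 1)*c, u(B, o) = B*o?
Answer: -18225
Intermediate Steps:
W = -20 (W = 10*(-2) = -20)
H(c) = 3*c
H(W) - 1*18165 = 3*(-20) - 1*18165 = -60 - 18165 = -18225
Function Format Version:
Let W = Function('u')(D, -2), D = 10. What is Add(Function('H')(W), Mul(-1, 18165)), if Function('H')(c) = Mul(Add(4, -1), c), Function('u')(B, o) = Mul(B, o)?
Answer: -18225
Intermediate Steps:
W = -20 (W = Mul(10, -2) = -20)
Function('H')(c) = Mul(3, c)
Add(Function('H')(W), Mul(-1, 18165)) = Add(Mul(3, -20), Mul(-1, 18165)) = Add(-60, -18165) = -18225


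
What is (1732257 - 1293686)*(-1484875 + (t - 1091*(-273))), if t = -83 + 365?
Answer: -520474134250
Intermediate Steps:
t = 282
(1732257 - 1293686)*(-1484875 + (t - 1091*(-273))) = (1732257 - 1293686)*(-1484875 + (282 - 1091*(-273))) = 438571*(-1484875 + (282 + 297843)) = 438571*(-1484875 + 298125) = 438571*(-1186750) = -520474134250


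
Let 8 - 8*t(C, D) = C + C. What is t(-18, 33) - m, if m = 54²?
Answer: -5821/2 ≈ -2910.5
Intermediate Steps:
t(C, D) = 1 - C/4 (t(C, D) = 1 - (C + C)/8 = 1 - C/4)
m = 2916
t(-18, 33) - m = (1 - ¼*(-18)) - 1*2916 = (1 + 9/2) - 2916 = 11/2 - 2916 = -5821/2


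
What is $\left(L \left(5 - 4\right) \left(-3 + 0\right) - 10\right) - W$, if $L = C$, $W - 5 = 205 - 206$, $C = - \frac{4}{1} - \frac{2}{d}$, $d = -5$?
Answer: $- \frac{16}{5} \approx -3.2$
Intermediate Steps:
$C = - \frac{18}{5}$ ($C = - \frac{4}{1} - \frac{2}{-5} = \left(-4\right) 1 - - \frac{2}{5} = -4 + \frac{2}{5} = - \frac{18}{5} \approx -3.6$)
$W = 4$ ($W = 5 + \left(205 - 206\right) = 5 - 1 = 4$)
$L = - \frac{18}{5} \approx -3.6$
$\left(L \left(5 - 4\right) \left(-3 + 0\right) - 10\right) - W = \left(- \frac{18 \left(5 - 4\right) \left(-3 + 0\right)}{5} - 10\right) - 4 = \left(- \frac{18 \cdot 1 \left(-3\right)}{5} - 10\right) - 4 = \left(\left(- \frac{18}{5}\right) \left(-3\right) - 10\right) - 4 = \left(\frac{54}{5} - 10\right) - 4 = \frac{4}{5} - 4 = - \frac{16}{5}$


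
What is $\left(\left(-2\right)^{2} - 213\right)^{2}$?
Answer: $43681$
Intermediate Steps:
$\left(\left(-2\right)^{2} - 213\right)^{2} = \left(4 - 213\right)^{2} = \left(-209\right)^{2} = 43681$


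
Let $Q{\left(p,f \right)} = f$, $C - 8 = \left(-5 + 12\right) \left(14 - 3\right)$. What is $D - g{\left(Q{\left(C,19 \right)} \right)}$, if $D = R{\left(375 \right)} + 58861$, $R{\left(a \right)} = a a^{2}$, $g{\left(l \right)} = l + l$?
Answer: $52793198$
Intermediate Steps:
$C = 85$ ($C = 8 + \left(-5 + 12\right) \left(14 - 3\right) = 8 + 7 \cdot 11 = 8 + 77 = 85$)
$g{\left(l \right)} = 2 l$
$R{\left(a \right)} = a^{3}$
$D = 52793236$ ($D = 375^{3} + 58861 = 52734375 + 58861 = 52793236$)
$D - g{\left(Q{\left(C,19 \right)} \right)} = 52793236 - 2 \cdot 19 = 52793236 - 38 = 52793198$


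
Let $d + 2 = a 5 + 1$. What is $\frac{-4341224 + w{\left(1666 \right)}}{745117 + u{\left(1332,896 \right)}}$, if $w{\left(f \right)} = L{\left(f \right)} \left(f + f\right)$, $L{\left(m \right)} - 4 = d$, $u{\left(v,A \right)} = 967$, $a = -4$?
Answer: $- \frac{1099467}{186521} \approx -5.8946$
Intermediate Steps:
$d = -21$ ($d = -2 + \left(\left(-4\right) 5 + 1\right) = -2 + \left(-20 + 1\right) = -2 - 19 = -21$)
$L{\left(m \right)} = -17$ ($L{\left(m \right)} = 4 - 21 = -17$)
$w{\left(f \right)} = - 34 f$ ($w{\left(f \right)} = - 17 \left(f + f\right) = - 17 \cdot 2 f = - 34 f$)
$\frac{-4341224 + w{\left(1666 \right)}}{745117 + u{\left(1332,896 \right)}} = \frac{-4341224 - 56644}{745117 + 967} = \frac{-4341224 - 56644}{746084} = \left(-4397868\right) \frac{1}{746084} = - \frac{1099467}{186521}$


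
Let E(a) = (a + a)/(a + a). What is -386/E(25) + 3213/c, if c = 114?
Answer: -13597/38 ≈ -357.82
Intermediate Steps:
E(a) = 1 (E(a) = (2*a)/((2*a)) = (2*a)*(1/(2*a)) = 1)
-386/E(25) + 3213/c = -386/1 + 3213/114 = -386*1 + 3213*(1/114) = -386 + 1071/38 = -13597/38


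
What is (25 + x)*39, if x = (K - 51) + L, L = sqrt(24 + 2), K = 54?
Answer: 1092 + 39*sqrt(26) ≈ 1290.9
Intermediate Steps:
L = sqrt(26) ≈ 5.0990
x = 3 + sqrt(26) (x = (54 - 51) + sqrt(26) = 3 + sqrt(26) ≈ 8.0990)
(25 + x)*39 = (25 + (3 + sqrt(26)))*39 = (28 + sqrt(26))*39 = 1092 + 39*sqrt(26)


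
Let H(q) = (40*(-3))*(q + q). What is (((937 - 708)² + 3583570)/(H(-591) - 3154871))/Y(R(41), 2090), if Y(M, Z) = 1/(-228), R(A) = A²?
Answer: 829010508/3013031 ≈ 275.14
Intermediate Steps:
H(q) = -240*q
Y(M, Z) = -1/228
(((937 - 708)² + 3583570)/(H(-591) - 3154871))/Y(R(41), 2090) = (((937 - 708)² + 3583570)/(-240*(-591) - 3154871))/(-1/228) = ((229² + 3583570)/(141840 - 3154871))*(-228) = ((52441 + 3583570)/(-3013031))*(-228) = (3636011*(-1/3013031))*(-228) = -3636011/3013031*(-228) = 829010508/3013031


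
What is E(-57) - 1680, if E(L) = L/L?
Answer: -1679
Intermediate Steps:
E(L) = 1
E(-57) - 1680 = 1 - 1680 = -1679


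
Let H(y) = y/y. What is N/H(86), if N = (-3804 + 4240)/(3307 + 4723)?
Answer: 218/4015 ≈ 0.054296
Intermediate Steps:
H(y) = 1
N = 218/4015 (N = 436/8030 = 436*(1/8030) = 218/4015 ≈ 0.054296)
N/H(86) = (218/4015)/1 = (218/4015)*1 = 218/4015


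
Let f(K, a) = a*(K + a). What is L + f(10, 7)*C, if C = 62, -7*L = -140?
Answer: 7398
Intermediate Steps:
L = 20 (L = -⅐*(-140) = 20)
L + f(10, 7)*C = 20 + (7*(10 + 7))*62 = 20 + (7*17)*62 = 20 + 119*62 = 20 + 7378 = 7398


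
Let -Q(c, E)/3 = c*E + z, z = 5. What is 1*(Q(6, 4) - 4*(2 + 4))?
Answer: -111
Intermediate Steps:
Q(c, E) = -15 - 3*E*c (Q(c, E) = -3*(c*E + 5) = -3*(E*c + 5) = -3*(5 + E*c) = -15 - 3*E*c)
1*(Q(6, 4) - 4*(2 + 4)) = 1*((-15 - 3*4*6) - 4*(2 + 4)) = 1*((-15 - 72) - 4*6) = 1*(-87 - 24) = 1*(-111) = -111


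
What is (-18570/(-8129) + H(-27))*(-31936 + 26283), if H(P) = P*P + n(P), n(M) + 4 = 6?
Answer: -33696792457/8129 ≈ -4.1453e+6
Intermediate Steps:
n(M) = 2 (n(M) = -4 + 6 = 2)
H(P) = 2 + P² (H(P) = P*P + 2 = P² + 2 = 2 + P²)
(-18570/(-8129) + H(-27))*(-31936 + 26283) = (-18570/(-8129) + (2 + (-27)²))*(-31936 + 26283) = (-18570*(-1/8129) + (2 + 729))*(-5653) = (18570/8129 + 731)*(-5653) = (5960869/8129)*(-5653) = -33696792457/8129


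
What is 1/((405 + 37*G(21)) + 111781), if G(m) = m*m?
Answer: 1/128503 ≈ 7.7819e-6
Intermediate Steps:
G(m) = m**2
1/((405 + 37*G(21)) + 111781) = 1/((405 + 37*21**2) + 111781) = 1/((405 + 37*441) + 111781) = 1/((405 + 16317) + 111781) = 1/(16722 + 111781) = 1/128503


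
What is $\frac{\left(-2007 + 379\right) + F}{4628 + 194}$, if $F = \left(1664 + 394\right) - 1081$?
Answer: $- \frac{651}{4822} \approx -0.13501$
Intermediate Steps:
$F = 977$ ($F = 2058 - 1081 = 977$)
$\frac{\left(-2007 + 379\right) + F}{4628 + 194} = \frac{\left(-2007 + 379\right) + 977}{4628 + 194} = \frac{-1628 + 977}{4822} = \left(-651\right) \frac{1}{4822} = - \frac{651}{4822}$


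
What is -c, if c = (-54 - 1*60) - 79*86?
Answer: 6908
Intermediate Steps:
c = -6908 (c = (-54 - 60) - 6794 = -114 - 6794 = -6908)
-c = -1*(-6908) = 6908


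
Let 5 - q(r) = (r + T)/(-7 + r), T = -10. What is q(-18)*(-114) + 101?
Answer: -8533/25 ≈ -341.32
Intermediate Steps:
q(r) = 5 - (-10 + r)/(-7 + r) (q(r) = 5 - (r - 10)/(-7 + r) = 5 - (-10 + r)/(-7 + r))
q(-18)*(-114) + 101 = ((-25 + 4*(-18))/(-7 - 18))*(-114) + 101 = ((-25 - 72)/(-25))*(-114) + 101 = -1/25*(-97)*(-114) + 101 = (97/25)*(-114) + 101 = -11058/25 + 101 = -8533/25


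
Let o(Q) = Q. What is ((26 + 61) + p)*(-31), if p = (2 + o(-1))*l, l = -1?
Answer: -2666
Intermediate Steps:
p = -1 (p = (2 - 1)*(-1) = 1*(-1) = -1)
((26 + 61) + p)*(-31) = ((26 + 61) - 1)*(-31) = (87 - 1)*(-31) = 86*(-31) = -2666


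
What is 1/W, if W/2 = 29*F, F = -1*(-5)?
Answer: 1/290 ≈ 0.0034483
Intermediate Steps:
F = 5
W = 290 (W = 2*(29*5) = 2*145 = 290)
1/W = 1/290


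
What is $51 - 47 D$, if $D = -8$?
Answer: $427$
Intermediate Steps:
$51 - 47 D = 51 - -376 = 51 + 376 = 427$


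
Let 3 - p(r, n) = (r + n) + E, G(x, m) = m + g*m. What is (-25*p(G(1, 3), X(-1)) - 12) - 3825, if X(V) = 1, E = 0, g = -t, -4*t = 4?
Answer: -3737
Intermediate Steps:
t = -1 (t = -¼*4 = -1)
g = 1 (g = -1*(-1) = 1)
G(x, m) = 2*m (G(x, m) = m + 1*m = m + m = 2*m)
p(r, n) = 3 - n - r (p(r, n) = 3 - ((r + n) + 0) = 3 - ((n + r) + 0) = 3 - (n + r) = 3 + (-n - r) = 3 - n - r)
(-25*p(G(1, 3), X(-1)) - 12) - 3825 = (-25*(3 - 1*1 - 2*3) - 12) - 3825 = (-25*(3 - 1 - 1*6) - 12) - 3825 = (-25*(3 - 1 - 6) - 12) - 3825 = (-25*(-4) - 12) - 3825 = (100 - 12) - 3825 = 88 - 3825 = -3737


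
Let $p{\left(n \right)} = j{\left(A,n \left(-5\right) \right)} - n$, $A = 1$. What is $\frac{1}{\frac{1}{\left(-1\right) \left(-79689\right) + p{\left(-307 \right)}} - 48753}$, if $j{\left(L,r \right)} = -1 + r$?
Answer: $- \frac{81530}{3974832089} \approx -2.0512 \cdot 10^{-5}$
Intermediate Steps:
$p{\left(n \right)} = -1 - 6 n$ ($p{\left(n \right)} = \left(-1 + n \left(-5\right)\right) - n = \left(-1 - 5 n\right) - n = -1 - 6 n$)
$\frac{1}{\frac{1}{\left(-1\right) \left(-79689\right) + p{\left(-307 \right)}} - 48753} = \frac{1}{\frac{1}{\left(-1\right) \left(-79689\right) - -1841} - 48753} = \frac{1}{\frac{1}{79689 + \left(-1 + 1842\right)} - 48753} = \frac{1}{\frac{1}{79689 + 1841} - 48753} = \frac{1}{\frac{1}{81530} - 48753} = \frac{1}{- \frac{3974832089}{81530}} = - \frac{81530}{3974832089}$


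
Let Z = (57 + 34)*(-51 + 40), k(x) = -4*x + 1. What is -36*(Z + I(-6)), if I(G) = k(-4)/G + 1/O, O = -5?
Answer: 180726/5 ≈ 36145.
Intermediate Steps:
k(x) = 1 - 4*x
Z = -1001 (Z = 91*(-11) = -1001)
I(G) = -⅕ + 17/G (I(G) = (1 - 4*(-4))/G + 1/(-5) = (1 + 16)/G + 1*(-⅕) = 17/G - ⅕ = -⅕ + 17/G)
-36*(Z + I(-6)) = -36*(-1001 + (⅕)*(85 - 1*(-6))/(-6)) = -36*(-1001 + (⅕)*(-⅙)*(85 + 6)) = -36*(-1001 + (⅕)*(-⅙)*91) = -36*(-1001 - 91/30) = -36*(-30121/30) = 180726/5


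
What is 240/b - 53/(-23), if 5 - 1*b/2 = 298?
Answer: 12769/6739 ≈ 1.8948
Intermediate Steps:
b = -586 (b = 10 - 2*298 = 10 - 596 = -586)
240/b - 53/(-23) = 240/(-586) - 53/(-23) = 240*(-1/586) - 53*(-1/23) = -120/293 + 53/23 = 12769/6739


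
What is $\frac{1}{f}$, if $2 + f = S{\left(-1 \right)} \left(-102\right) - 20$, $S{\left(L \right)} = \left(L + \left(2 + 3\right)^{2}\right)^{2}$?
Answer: $- \frac{1}{58774} \approx -1.7014 \cdot 10^{-5}$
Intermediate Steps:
$S{\left(L \right)} = \left(25 + L\right)^{2}$ ($S{\left(L \right)} = \left(L + 5^{2}\right)^{2} = \left(L + 25\right)^{2} = \left(25 + L\right)^{2}$)
$f = -58774$ ($f = -2 + \left(\left(25 - 1\right)^{2} \left(-102\right) - 20\right) = -2 + \left(24^{2} \left(-102\right) - 20\right) = -2 + \left(576 \left(-102\right) - 20\right) = -2 - 58772 = -58774$)
$\frac{1}{f} = \frac{1}{-58774} = - \frac{1}{58774}$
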